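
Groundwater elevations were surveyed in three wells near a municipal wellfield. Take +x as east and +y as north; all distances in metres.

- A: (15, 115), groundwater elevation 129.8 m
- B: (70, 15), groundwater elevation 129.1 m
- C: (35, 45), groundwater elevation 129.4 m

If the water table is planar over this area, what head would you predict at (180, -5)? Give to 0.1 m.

With h = a·x + b·y + c and A as origin, the differences give:
  55·a + (-100)·b = -0.7
  20·a + (-70)·b = -0.4
Eliminate b (×(-70) and ×(-100), subtract): -1850·a = 9.00 → a = ∂h/∂x = -0.004865
Back-substitute: b = ∂h/∂y = +0.004324.
h(180, -5) = 129.8 + (-0.004865)·(165) + (+0.004324)·(-120) = 129.8 -0.803 -0.519 = 128.478 m.

128.5 m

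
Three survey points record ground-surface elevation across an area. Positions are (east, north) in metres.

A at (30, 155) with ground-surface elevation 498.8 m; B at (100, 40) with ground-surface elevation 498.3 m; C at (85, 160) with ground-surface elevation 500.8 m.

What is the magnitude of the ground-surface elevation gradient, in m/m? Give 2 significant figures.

Taking A as reference: B−A = (70, -115, -0.5); C−A = (55, 5, +2.0).
Determinant of the coordinate differences = 70·5 − 55·(-115) = 6675.
∂z/∂x = [(-0.5)·5 − (+2.0)·(-115)] / 6675 = +0.03408
∂z/∂y = [70·(+2.0) − 55·(-0.5)] / 6675 = +0.02509
|∇f| = √(0.03408² + 0.02509²) = 0.04232 m/m

0.042 m/m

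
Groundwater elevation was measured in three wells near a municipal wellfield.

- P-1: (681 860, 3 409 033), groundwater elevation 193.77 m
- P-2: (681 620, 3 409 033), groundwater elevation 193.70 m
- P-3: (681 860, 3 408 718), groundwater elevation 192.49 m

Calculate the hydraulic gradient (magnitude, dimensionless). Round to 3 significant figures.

∂h/∂x = (193.70 − 193.77) / (681620 − 681860) = +0.0002917
∂h/∂y = (192.49 − 193.77) / (3408718 − 3409033) = +0.004063
|∇h| = √(0.0002917² + 0.004063²) = 0.004073

0.00407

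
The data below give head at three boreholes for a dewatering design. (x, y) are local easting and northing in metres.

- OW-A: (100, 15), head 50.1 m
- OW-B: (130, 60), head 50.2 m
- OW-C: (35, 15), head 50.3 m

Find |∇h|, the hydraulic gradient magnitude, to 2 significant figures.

0.0053

Differences from OW-A: to OW-B (Δx, Δy, Δh) = (30, 45, +0.1); to OW-C = (-65, 0, +0.2).
Determinant of the coordinate differences = 30·0 − (-65)·45 = 2925.
∂h/∂x = [(+0.1)·0 − (+0.2)·45] / 2925 = -0.003077
∂h/∂y = [30·(+0.2) − (-65)·(+0.1)] / 2925 = +0.004274
|∇h| = √(-0.003077² + 0.004274²) = 0.005266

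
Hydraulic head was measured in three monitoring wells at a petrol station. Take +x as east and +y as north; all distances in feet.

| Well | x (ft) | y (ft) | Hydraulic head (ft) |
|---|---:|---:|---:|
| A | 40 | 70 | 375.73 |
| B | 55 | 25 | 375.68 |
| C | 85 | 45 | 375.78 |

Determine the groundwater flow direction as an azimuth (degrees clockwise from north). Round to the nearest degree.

Differences from A: to B (Δx, Δy, Δh) = (15, -45, -0.05); to C = (45, -25, +0.05).
Solve a·Δx + b·Δy = Δh: det = 15·(-25) − 45·(-45) = 1650.
∂h/∂x = [(-0.05)·(-25) − (+0.05)·(-45)] / 1650 = +0.002121
∂h/∂y = [15·(+0.05) − 45·(-0.05)] / 1650 = +0.001818
Flow direction (−∇h) has components (-0.002121 E, -0.001818 N).
Azimuth = atan2(E, N) = atan2(-0.002121, -0.001818) = 229.4° ≈ 229°.

229°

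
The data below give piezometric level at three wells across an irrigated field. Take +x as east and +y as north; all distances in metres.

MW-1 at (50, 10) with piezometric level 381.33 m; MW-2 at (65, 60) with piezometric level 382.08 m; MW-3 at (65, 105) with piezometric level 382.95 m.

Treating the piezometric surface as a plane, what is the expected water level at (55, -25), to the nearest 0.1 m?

380.6 m

Taking MW-1 as reference: MW-2−MW-1 = (15, 50, +0.75); MW-3−MW-1 = (15, 95, +1.62).
Solve a·Δx + b·Δy = Δh: det = 15·95 − 15·50 = 675.
∂h/∂x = [(+0.75)·95 − (+1.62)·50] / 675 = -0.01444
∂h/∂y = [15·(+1.62) − 15·(+0.75)] / 675 = +0.01933
h(55, -25) = 381.33 + (-0.01444)·(5) + (+0.01933)·(-35) = 381.33 -0.072 -0.677 = 380.581 m.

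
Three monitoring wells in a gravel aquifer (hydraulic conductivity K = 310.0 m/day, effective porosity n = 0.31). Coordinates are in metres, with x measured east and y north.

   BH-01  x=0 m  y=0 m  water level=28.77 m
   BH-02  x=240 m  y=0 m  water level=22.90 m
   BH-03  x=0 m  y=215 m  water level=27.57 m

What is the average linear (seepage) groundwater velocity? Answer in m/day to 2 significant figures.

25 m/day

∂h/∂x = (22.90 − 28.77) / (240 − 0) = -0.02446
∂h/∂y = (27.57 − 28.77) / (215 − 0) = -0.005581
|∇h| = √(-0.02446² + -0.005581²) = 0.02509
Seepage velocity v = K·i/n = 310.0 × 0.02509 / 0.31 = 25.09 m/day.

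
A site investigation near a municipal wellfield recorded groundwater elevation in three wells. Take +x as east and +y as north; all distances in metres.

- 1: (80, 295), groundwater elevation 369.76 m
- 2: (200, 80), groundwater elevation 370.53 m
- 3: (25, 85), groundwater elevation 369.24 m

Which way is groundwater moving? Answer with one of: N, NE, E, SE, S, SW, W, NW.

W

Taking 1 as reference: 2−1 = (120, -215, +0.77); 3−1 = (-55, -210, -0.52).
Determinant of the coordinate differences = 120·(-210) − (-55)·(-215) = -37025.
∂h/∂x = [(+0.77)·(-210) − (-0.52)·(-215)] / -37025 = +0.007387
∂h/∂y = [120·(-0.52) − (-55)·(+0.77)] / -37025 = +0.0005415
Flow = −∇h = (-0.007387 east, -0.0005415 north), which points west.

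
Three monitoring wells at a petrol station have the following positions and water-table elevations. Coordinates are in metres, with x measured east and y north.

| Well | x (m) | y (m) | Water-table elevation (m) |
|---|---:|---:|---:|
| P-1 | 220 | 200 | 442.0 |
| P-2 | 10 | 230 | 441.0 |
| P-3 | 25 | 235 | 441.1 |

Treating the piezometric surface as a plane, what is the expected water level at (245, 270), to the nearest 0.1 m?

Differences from P-1: to P-2 (Δx, Δy, Δh) = (-210, 30, -1.0); to P-3 = (-195, 35, -0.9).
Determinant of the coordinate differences = (-210)·35 − (-195)·30 = -1500.
∂h/∂x = [(-1.0)·35 − (-0.9)·30] / -1500 = +0.005333
∂h/∂y = [(-210)·(-0.9) − (-195)·(-1.0)] / -1500 = +0.004000
h(245, 270) = 442.0 + (+0.005333)·(25) + (+0.004000)·(70) = 442.0 +0.133 +0.280 = 442.413 m.

442.4 m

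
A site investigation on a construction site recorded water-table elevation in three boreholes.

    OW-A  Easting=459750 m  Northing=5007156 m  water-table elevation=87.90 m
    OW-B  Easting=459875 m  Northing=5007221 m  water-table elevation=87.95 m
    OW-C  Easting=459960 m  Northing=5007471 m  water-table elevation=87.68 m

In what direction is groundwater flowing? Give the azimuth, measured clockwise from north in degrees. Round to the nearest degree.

Differences from OW-A: to OW-B (Δx, Δy, Δh) = (125, 65, +0.05); to OW-C = (210, 315, -0.22).
Solve a·Δx + b·Δy = Δh: det = 125·315 − 210·65 = 25725.
∂h/∂x = [(+0.05)·315 − (-0.22)·65] / 25725 = +0.001168
∂h/∂y = [125·(-0.22) − 210·(+0.05)] / 25725 = -0.001477
Flow direction (−∇h) has components (-0.001168 E, +0.001477 N).
Azimuth = atan2(E, N) = atan2(-0.001168, +0.001477) = 321.7° ≈ 322°.

322°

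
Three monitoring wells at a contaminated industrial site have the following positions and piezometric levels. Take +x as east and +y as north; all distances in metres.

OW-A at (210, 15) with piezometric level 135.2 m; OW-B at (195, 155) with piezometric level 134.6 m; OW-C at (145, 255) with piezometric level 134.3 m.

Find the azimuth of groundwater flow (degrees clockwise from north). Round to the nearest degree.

With h = a·x + b·y + c and OW-A as origin, the differences give:
  (-15)·a + 140·b = -0.6
  (-65)·a + 240·b = -0.9
Eliminate b (×240 and ×140, subtract): 5500·a = -18.00 → a = ∂h/∂x = -0.003273
Back-substitute: b = ∂h/∂y = -0.004636.
Flow direction (−∇h) has components (+0.003273 E, +0.004636 N).
Azimuth = atan2(E, N) = atan2(+0.003273, +0.004636) = 35.2° ≈ 035°.

035°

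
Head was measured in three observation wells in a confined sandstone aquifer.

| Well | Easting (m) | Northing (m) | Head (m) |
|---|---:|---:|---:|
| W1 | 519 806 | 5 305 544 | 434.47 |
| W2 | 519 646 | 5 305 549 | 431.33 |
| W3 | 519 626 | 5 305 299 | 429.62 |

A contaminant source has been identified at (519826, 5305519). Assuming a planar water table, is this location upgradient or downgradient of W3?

upgradient

With h = a·x + b·y + c and W1 as origin, the differences give:
  (-160)·a + 5·b = -3.14
  (-180)·a + (-245)·b = -4.85
Eliminate b (×(-245) and ×5, subtract): 40100·a = 793.550 → a = ∂h/∂x = +0.01979
Back-substitute: b = ∂h/∂y = +0.005257.
Head at (519826, 5305519) = 434.47 + (+0.01979)·(20) + (+0.005257)·(-25) = 434.73 m.
That is higher than the 429.62 m at W3, so the point is upgradient.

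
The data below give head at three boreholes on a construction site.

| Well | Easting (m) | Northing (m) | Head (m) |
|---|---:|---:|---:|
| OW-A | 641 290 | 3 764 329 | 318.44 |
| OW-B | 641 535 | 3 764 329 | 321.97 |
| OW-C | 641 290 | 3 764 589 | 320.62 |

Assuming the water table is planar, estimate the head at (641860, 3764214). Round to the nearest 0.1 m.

∂h/∂x = (321.97 − 318.44) / (641535 − 641290) = +0.01441
∂h/∂y = (320.62 − 318.44) / (3764589 − 3764329) = +0.008385
h(641860, 3764214) = 318.44 + (+0.01441)·(570) + (+0.008385)·(-115) = 318.44 +8.213 -0.964 = 325.688 m.

325.7 m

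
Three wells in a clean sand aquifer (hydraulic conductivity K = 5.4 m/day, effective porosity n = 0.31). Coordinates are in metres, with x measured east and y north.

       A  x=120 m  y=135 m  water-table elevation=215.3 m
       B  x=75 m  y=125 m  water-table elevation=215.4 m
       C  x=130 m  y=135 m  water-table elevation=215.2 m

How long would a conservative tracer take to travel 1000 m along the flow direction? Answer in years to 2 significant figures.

4.3 years

With h = a·x + b·y + c and A as origin, the differences give:
  (-45)·a + (-10)·b = +0.1
  10·a + 0·b = -0.1
Eliminate b (×0 and ×(-10), subtract): 100·a = -1.00 → a = ∂h/∂x = -0.01000
Back-substitute: b = ∂h/∂y = +0.03500.
|∇h| = √(-0.01000² + 0.03500²) = 0.0364
Seepage velocity v = K·i/n = 5.4 × 0.0364 / 0.31 = 0.6341 m/day.
t = 1000 / 0.6341 = 1577 days = 4.32 years.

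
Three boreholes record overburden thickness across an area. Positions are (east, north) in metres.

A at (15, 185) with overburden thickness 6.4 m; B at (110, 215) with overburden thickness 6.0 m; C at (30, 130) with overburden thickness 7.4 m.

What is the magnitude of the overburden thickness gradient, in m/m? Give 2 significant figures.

Differences from A: to B (Δx, Δy, Δh) = (95, 30, -0.4); to C = (15, -55, +1.0).
Solve a·Δx + b·Δy = Δd: det = 95·(-55) − 15·30 = -5675.
∂d/∂x = [(-0.4)·(-55) − (+1.0)·30] / -5675 = +0.001410
∂d/∂y = [95·(+1.0) − 15·(-0.4)] / -5675 = -0.01780
|∇f| = √(0.001410² + -0.01780²) = 0.01786 m/m

0.018 m/m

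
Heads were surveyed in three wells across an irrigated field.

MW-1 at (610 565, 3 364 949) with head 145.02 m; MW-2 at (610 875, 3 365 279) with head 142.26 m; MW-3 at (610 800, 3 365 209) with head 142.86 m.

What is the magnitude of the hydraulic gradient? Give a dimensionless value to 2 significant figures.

Three-point gradient (reference MW-1): Δ to MW-2 = (310, 330, -2.76), Δ to MW-3 = (235, 260, -2.16).
∂h/∂x = -0.001574, ∂h/∂y = -0.006885 (det = 3050).
|∇h| = √(-0.001574² + -0.006885²) = 0.007063

0.0071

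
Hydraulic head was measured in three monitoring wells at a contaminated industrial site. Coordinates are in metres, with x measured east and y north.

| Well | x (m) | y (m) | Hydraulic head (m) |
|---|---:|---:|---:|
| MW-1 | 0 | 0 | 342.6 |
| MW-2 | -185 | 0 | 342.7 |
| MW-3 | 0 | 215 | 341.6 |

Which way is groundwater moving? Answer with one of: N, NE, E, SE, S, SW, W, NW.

∂h/∂x = (342.7 − 342.6) / (-185 − 0) = -0.0005405
∂h/∂y = (341.6 − 342.6) / (215 − 0) = -0.004651
Flow = −∇h = (+0.0005405 east, +0.004651 north), which points north.

N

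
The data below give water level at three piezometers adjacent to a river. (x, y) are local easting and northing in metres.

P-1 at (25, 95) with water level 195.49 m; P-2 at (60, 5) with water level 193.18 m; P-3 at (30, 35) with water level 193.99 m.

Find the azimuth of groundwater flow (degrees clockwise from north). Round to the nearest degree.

175°

Taking P-1 as reference: P-2−P-1 = (35, -90, -2.31); P-3−P-1 = (5, -60, -1.50).
Determinant of the coordinate differences = 35·(-60) − 5·(-90) = -1650.
∂h/∂x = [(-2.31)·(-60) − (-1.50)·(-90)] / -1650 = -0.002182
∂h/∂y = [35·(-1.50) − 5·(-2.31)] / -1650 = +0.02482
Flow direction (−∇h) has components (+0.002182 E, -0.02482 N).
Azimuth = atan2(E, N) = atan2(+0.002182, -0.02482) = 175.0° ≈ 175°.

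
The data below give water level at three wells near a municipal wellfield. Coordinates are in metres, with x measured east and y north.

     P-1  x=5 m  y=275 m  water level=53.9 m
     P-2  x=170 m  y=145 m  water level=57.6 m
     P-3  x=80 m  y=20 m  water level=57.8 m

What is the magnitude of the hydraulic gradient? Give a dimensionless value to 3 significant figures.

0.0176

With h = a·x + b·y + c and P-1 as origin, the differences give:
  165·a + (-130)·b = +3.7
  75·a + (-255)·b = +3.9
Eliminate b (×(-255) and ×(-130), subtract): -32325·a = -436.50 → a = ∂h/∂x = +0.01350
Back-substitute: b = ∂h/∂y = -0.01132.
|∇h| = √(0.01350² + -0.01132²) = 0.01762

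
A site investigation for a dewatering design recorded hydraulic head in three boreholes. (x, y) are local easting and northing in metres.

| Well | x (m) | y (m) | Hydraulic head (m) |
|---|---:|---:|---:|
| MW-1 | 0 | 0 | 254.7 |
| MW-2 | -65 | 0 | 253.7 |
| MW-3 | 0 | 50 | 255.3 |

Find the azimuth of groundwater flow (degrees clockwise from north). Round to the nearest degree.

232°

∂h/∂x = (253.7 − 254.7) / (-65 − 0) = +0.01538
∂h/∂y = (255.3 − 254.7) / (50 − 0) = +0.01200
Flow direction (−∇h) has components (-0.01538 E, -0.01200 N).
Azimuth = atan2(E, N) = atan2(-0.01538, -0.01200) = 232.0° ≈ 232°.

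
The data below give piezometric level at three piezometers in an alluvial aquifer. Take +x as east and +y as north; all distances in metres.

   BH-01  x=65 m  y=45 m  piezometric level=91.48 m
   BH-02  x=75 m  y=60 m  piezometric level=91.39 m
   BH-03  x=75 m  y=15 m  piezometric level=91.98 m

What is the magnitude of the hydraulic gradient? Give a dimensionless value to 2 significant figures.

0.017

With h = a·x + b·y + c and BH-01 as origin, the differences give:
  10·a + 15·b = -0.09
  10·a + (-30)·b = +0.50
Eliminate b (×(-30) and ×15, subtract): -450·a = -4.800 → a = ∂h/∂x = +0.01067
Back-substitute: b = ∂h/∂y = -0.01311.
|∇h| = √(0.01067² + -0.01311²) = 0.0169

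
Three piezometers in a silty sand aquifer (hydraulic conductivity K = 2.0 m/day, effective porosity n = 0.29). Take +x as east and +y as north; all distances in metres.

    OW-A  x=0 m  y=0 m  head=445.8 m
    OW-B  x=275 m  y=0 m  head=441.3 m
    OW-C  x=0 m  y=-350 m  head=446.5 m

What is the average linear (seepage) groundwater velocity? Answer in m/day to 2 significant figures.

0.11 m/day

∂h/∂x = (441.3 − 445.8) / (275 − 0) = -0.01636
∂h/∂y = (446.5 − 445.8) / (-350 − 0) = -0.002000
|∇h| = √(-0.01636² + -0.002000²) = 0.01648
Seepage velocity v = K·i/n = 2.0 × 0.01648 / 0.29 = 0.1137 m/day.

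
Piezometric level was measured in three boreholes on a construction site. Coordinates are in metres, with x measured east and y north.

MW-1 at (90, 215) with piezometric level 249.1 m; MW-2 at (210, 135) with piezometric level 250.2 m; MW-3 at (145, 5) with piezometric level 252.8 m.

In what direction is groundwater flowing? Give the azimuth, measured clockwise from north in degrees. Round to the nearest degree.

Differences from MW-1: to MW-2 (Δx, Δy, Δh) = (120, -80, +1.1); to MW-3 = (55, -210, +3.7).
Determinant of the coordinate differences = 120·(-210) − 55·(-80) = -20800.
∂h/∂x = [(+1.1)·(-210) − (+3.7)·(-80)] / -20800 = -0.003125
∂h/∂y = [120·(+3.7) − 55·(+1.1)] / -20800 = -0.01844
Flow direction (−∇h) has components (+0.003125 E, +0.01844 N).
Azimuth = atan2(E, N) = atan2(+0.003125, +0.01844) = 9.6° ≈ 010°.

010°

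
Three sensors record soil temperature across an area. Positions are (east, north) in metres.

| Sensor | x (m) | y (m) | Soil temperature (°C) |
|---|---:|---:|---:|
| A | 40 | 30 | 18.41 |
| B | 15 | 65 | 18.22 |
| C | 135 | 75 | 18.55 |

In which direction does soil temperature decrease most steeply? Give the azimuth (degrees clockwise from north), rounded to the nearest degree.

317°

Differences from A: to B (Δx, Δy, Δh) = (-25, 35, -0.19); to C = (95, 45, +0.14).
Determinant of the coordinate differences = (-25)·45 − 95·35 = -4450.
∂T/∂x = [(-0.19)·45 − (+0.14)·35] / -4450 = +0.003022
∂T/∂y = [(-25)·(+0.14) − 95·(-0.19)] / -4450 = -0.003270
Steepest decrease is along −∇f: components (-0.003022 E, +0.003270 N).
Azimuth = atan2(-0.003022, +0.003270) = 317.2° ≈ 317°.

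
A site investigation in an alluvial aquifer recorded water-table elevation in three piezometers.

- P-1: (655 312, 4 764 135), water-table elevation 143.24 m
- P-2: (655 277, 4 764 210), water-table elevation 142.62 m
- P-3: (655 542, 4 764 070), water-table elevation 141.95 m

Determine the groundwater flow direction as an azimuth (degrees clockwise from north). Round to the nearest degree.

Three-point gradient (reference P-1): Δ to P-2 = (-35, 75, -0.62), Δ to P-3 = (230, -65, -1.29).
∂h/∂x = -0.009152, ∂h/∂y = -0.01254 (det = -14975).
Flow direction (−∇h) has components (+0.009152 E, +0.01254 N).
Azimuth = atan2(E, N) = atan2(+0.009152, +0.01254) = 36.1° ≈ 036°.

036°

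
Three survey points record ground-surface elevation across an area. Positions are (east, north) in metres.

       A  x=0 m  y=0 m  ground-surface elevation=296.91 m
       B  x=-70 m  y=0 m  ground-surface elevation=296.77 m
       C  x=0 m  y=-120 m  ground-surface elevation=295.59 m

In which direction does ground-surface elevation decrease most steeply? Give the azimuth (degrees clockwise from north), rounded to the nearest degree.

190°

∂z/∂x = (296.77 − 296.91) / (-70 − 0) = +0.002000
∂z/∂y = (295.59 − 296.91) / (-120 − 0) = +0.01100
Steepest decrease is along −∇f: components (-0.002000 E, -0.01100 N).
Azimuth = atan2(-0.002000, -0.01100) = 190.3° ≈ 190°.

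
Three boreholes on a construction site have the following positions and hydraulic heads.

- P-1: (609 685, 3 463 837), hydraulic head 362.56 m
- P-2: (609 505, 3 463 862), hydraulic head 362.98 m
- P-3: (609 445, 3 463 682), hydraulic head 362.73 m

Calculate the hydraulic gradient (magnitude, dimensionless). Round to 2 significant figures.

Taking P-1 as reference: P-2−P-1 = (-180, 25, +0.42); P-3−P-1 = (-240, -155, +0.17).
Solve a·Δx + b·Δy = Δh: det = (-180)·(-155) − (-240)·25 = 33900.
∂h/∂x = [(+0.42)·(-155) − (+0.17)·25] / 33900 = -0.002046
∂h/∂y = [(-180)·(+0.17) − (-240)·(+0.42)] / 33900 = +0.002071
|∇h| = √(-0.002046² + 0.002071²) = 0.002911

0.0029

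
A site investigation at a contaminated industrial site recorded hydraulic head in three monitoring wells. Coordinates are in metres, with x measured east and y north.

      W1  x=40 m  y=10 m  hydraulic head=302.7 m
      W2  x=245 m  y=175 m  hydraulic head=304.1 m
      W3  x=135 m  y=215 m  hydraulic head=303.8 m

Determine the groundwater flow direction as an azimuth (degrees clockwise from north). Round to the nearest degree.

229°

Differences from W1: to W2 (Δx, Δy, Δh) = (205, 165, +1.4); to W3 = (95, 205, +1.1).
Solve a·Δx + b·Δy = Δh: det = 205·205 − 95·165 = 26350.
∂h/∂x = [(+1.4)·205 − (+1.1)·165] / 26350 = +0.004004
∂h/∂y = [205·(+1.1) − 95·(+1.4)] / 26350 = +0.003510
Flow direction (−∇h) has components (-0.004004 E, -0.003510 N).
Azimuth = atan2(E, N) = atan2(-0.004004, -0.003510) = 228.8° ≈ 229°.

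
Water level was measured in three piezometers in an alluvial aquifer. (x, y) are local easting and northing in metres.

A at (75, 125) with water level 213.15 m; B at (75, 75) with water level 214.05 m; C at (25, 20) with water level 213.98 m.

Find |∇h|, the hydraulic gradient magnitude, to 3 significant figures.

With h = a·x + b·y + c and A as origin, the differences give:
  0·a + (-50)·b = +0.90
  (-50)·a + (-105)·b = +0.83
Eliminate b (×(-105) and ×(-50), subtract): -2500·a = -53.000 → a = ∂h/∂x = +0.02120
Back-substitute: b = ∂h/∂y = -0.01800.
|∇h| = √(0.02120² + -0.01800²) = 0.02781

0.0278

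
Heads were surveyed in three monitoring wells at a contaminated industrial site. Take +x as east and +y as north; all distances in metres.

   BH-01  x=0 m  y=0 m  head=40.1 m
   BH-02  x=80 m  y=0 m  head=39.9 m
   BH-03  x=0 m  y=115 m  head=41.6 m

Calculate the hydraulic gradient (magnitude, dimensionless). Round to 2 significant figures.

∂h/∂x = (39.9 − 40.1) / (80 − 0) = -0.002500
∂h/∂y = (41.6 − 40.1) / (115 − 0) = +0.01304
|∇h| = √(-0.002500² + 0.01304²) = 0.01328

0.013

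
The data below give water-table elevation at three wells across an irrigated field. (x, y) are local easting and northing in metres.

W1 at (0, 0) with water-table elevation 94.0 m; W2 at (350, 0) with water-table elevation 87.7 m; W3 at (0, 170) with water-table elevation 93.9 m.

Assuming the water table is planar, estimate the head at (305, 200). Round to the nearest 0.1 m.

88.4 m

∂h/∂x = (87.7 − 94.0) / (350 − 0) = -0.01800
∂h/∂y = (93.9 − 94.0) / (170 − 0) = -0.0005882
h(305, 200) = 94.0 + (-0.01800)·(305) + (-0.0005882)·(200) = 94.0 -5.490 -0.118 = 88.392 m.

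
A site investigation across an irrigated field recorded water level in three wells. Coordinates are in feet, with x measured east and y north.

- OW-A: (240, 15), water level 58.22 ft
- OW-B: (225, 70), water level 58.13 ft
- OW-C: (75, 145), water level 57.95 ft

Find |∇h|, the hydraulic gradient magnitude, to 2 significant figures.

0.0016

With h = a·x + b·y + c and OW-A as origin, the differences give:
  (-15)·a + 55·b = -0.09
  (-165)·a + 130·b = -0.27
Eliminate b (×130 and ×55, subtract): 7125·a = 3.150 → a = ∂h/∂x = +0.0004421
Back-substitute: b = ∂h/∂y = -0.001516.
|∇h| = √(0.0004421² + -0.001516²) = 0.001579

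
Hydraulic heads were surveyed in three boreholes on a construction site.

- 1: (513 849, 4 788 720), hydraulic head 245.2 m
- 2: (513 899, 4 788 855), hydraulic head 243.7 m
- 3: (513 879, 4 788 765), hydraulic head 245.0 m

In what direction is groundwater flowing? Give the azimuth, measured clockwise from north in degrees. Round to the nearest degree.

311°

With h = a·x + b·y + c and 1 as origin, the differences give:
  50·a + 135·b = -1.5
  30·a + 45·b = -0.2
Eliminate b (×45 and ×135, subtract): -1800·a = -40.50 → a = ∂h/∂x = +0.02250
Back-substitute: b = ∂h/∂y = -0.01944.
Flow direction (−∇h) has components (-0.02250 E, +0.01944 N).
Azimuth = atan2(E, N) = atan2(-0.02250, +0.01944) = 310.8° ≈ 311°.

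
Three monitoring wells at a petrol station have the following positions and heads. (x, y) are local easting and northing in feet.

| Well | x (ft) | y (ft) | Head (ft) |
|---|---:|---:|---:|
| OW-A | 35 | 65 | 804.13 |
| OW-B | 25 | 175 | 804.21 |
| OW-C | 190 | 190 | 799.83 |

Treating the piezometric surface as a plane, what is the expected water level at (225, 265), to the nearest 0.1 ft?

798.8 ft

Differences from OW-A: to OW-B (Δx, Δy, Δh) = (-10, 110, +0.08); to OW-C = (155, 125, -4.30).
Determinant of the coordinate differences = (-10)·125 − 155·110 = -18300.
∂h/∂x = [(+0.08)·125 − (-4.30)·110] / -18300 = -0.02639
∂h/∂y = [(-10)·(-4.30) − 155·(+0.08)] / -18300 = -0.001672
h(225, 265) = 804.13 + (-0.02639)·(190) + (-0.001672)·(200) = 804.13 -5.015 -0.334 = 798.781 ft.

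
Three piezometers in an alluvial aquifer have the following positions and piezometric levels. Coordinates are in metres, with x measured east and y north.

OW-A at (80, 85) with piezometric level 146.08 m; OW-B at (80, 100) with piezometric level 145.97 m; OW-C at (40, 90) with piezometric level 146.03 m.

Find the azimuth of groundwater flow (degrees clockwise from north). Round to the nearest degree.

With h = a·x + b·y + c and OW-A as origin, the differences give:
  0·a + 15·b = -0.11
  (-40)·a + 5·b = -0.05
Eliminate b (×5 and ×15, subtract): 600·a = 0.200 → a = ∂h/∂x = +0.0003333
Back-substitute: b = ∂h/∂y = -0.007333.
Flow direction (−∇h) has components (-0.0003333 E, +0.007333 N).
Azimuth = atan2(E, N) = atan2(-0.0003333, +0.007333) = 357.4° ≈ 357°.

357°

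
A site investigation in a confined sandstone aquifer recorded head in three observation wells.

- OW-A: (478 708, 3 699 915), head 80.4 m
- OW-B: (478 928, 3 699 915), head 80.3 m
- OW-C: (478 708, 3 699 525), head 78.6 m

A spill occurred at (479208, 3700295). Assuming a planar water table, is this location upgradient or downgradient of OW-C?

upgradient

∂h/∂x = (80.3 − 80.4) / (478928 − 478708) = -0.0004545
∂h/∂y = (78.6 − 80.4) / (3699525 − 3699915) = +0.004615
Head at (479208, 3700295) = 80.4 + (-0.0004545)·(500) + (+0.004615)·(380) = 81.93 m.
That is higher than the 78.6 m at OW-C, so the point is upgradient.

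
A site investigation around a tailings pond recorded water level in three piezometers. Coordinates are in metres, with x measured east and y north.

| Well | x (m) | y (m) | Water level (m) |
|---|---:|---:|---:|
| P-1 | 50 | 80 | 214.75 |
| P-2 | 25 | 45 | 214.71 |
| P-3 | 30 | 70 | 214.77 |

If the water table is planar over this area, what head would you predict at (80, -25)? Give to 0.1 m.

214.4 m

Taking P-1 as reference: P-2−P-1 = (-25, -35, -0.04); P-3−P-1 = (-20, -10, +0.02).
Solve a·Δx + b·Δy = Δh: det = (-25)·(-10) − (-20)·(-35) = -450.
∂h/∂x = [(-0.04)·(-10) − (+0.02)·(-35)] / -450 = -0.002444
∂h/∂y = [(-25)·(+0.02) − (-20)·(-0.04)] / -450 = +0.002889
h(80, -25) = 214.75 + (-0.002444)·(30) + (+0.002889)·(-105) = 214.75 -0.073 -0.303 = 214.373 m.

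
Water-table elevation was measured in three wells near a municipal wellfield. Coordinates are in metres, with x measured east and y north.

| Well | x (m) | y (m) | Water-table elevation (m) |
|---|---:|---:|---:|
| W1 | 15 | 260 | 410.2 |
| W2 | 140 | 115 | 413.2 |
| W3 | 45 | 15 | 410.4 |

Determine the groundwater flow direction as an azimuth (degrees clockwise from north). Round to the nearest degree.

265°

Taking W1 as reference: W2−W1 = (125, -145, +3.0); W3−W1 = (30, -245, +0.2).
Determinant of the coordinate differences = 125·(-245) − 30·(-145) = -26275.
∂h/∂x = [(+3.0)·(-245) − (+0.2)·(-145)] / -26275 = +0.02687
∂h/∂y = [125·(+0.2) − 30·(+3.0)] / -26275 = +0.002474
Flow direction (−∇h) has components (-0.02687 E, -0.002474 N).
Azimuth = atan2(E, N) = atan2(-0.02687, -0.002474) = 264.7° ≈ 265°.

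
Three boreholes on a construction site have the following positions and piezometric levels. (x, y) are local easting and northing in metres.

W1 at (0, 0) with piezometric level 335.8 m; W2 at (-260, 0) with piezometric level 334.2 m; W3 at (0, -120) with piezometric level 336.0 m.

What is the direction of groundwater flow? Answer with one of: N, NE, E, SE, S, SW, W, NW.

W

∂h/∂x = (334.2 − 335.8) / (-260 − 0) = +0.006154
∂h/∂y = (336.0 − 335.8) / (-120 − 0) = -0.001667
Flow = −∇h = (-0.006154 east, +0.001667 north), which points west.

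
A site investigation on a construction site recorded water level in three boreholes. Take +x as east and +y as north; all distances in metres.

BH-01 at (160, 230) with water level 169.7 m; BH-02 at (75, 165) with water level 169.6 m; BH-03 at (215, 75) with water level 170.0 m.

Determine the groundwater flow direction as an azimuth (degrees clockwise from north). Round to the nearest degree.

300°

Differences from BH-01: to BH-02 (Δx, Δy, Δh) = (-85, -65, -0.1); to BH-03 = (55, -155, +0.3).
Solve a·Δx + b·Δy = Δh: det = (-85)·(-155) − 55·(-65) = 16750.
∂h/∂x = [(-0.1)·(-155) − (+0.3)·(-65)] / 16750 = +0.002090
∂h/∂y = [(-85)·(+0.3) − 55·(-0.1)] / 16750 = -0.001194
Flow direction (−∇h) has components (-0.002090 E, +0.001194 N).
Azimuth = atan2(E, N) = atan2(-0.002090, +0.001194) = 299.7° ≈ 300°.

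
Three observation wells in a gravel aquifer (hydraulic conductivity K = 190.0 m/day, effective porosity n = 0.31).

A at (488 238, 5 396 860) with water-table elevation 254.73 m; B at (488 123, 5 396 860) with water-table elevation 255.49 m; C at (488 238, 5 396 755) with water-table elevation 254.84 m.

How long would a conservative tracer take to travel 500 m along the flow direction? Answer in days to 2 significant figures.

120 days

∂h/∂x = (255.49 − 254.73) / (488123 − 488238) = -0.006609
∂h/∂y = (254.84 − 254.73) / (5396755 − 5396860) = -0.001048
|∇h| = √(-0.006609² + -0.001048²) = 0.006692
Seepage velocity v = K·i/n = 190.0 × 0.006692 / 0.31 = 4.102 m/day.
t = 500 / 4.102 = 121.9 days.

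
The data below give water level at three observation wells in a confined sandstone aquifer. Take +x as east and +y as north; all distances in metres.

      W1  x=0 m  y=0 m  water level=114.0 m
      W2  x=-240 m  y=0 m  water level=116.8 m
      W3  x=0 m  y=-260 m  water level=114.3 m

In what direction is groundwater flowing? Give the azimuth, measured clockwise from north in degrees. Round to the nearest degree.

∂h/∂x = (116.8 − 114.0) / (-240 − 0) = -0.01167
∂h/∂y = (114.3 − 114.0) / (-260 − 0) = -0.001154
Flow direction (−∇h) has components (+0.01167 E, +0.001154 N).
Azimuth = atan2(E, N) = atan2(+0.01167, +0.001154) = 84.4° ≈ 084°.

084°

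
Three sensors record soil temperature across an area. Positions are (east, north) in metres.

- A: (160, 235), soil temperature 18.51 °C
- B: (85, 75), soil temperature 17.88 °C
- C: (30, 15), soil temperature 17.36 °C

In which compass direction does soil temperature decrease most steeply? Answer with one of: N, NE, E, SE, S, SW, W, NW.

W

With T = a·x + b·y + c and A as origin, the differences give:
  (-75)·a + (-160)·b = -0.63
  (-130)·a + (-220)·b = -1.15
Eliminate b (×(-220) and ×(-160), subtract): -4300·a = -45.400 → a = ∂T/∂x = +0.01056
Back-substitute: b = ∂T/∂y = -0.001012.
Steepest decrease is along −∇f = (-0.01056 E, +0.001012 N) → west.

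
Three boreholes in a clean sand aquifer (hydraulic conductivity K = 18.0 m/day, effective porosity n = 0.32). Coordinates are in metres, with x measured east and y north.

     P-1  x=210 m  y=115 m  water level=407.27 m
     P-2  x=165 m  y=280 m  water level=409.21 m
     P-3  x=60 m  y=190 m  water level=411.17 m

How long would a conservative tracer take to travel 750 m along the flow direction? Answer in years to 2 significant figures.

With h = a·x + b·y + c and P-1 as origin, the differences give:
  (-45)·a + 165·b = +1.94
  (-150)·a + 75·b = +3.90
Eliminate b (×75 and ×165, subtract): 21375·a = -498.000 → a = ∂h/∂x = -0.02330
Back-substitute: b = ∂h/∂y = +0.005404.
|∇h| = √(-0.02330² + 0.005404²) = 0.02392
Seepage velocity v = K·i/n = 18.0 × 0.02392 / 0.32 = 1.345 m/day.
t = 750 / 1.345 = 557.6 days = 1.53 years.

1.5 years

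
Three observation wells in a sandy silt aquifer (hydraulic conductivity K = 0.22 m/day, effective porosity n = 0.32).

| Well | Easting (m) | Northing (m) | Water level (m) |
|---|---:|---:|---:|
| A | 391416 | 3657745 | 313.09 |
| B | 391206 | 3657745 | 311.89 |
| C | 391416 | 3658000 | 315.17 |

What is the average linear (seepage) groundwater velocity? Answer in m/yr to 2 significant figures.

2.5 m/yr

∂h/∂x = (311.89 − 313.09) / (391206 − 391416) = +0.005714
∂h/∂y = (315.17 − 313.09) / (3658000 − 3657745) = +0.008157
|∇h| = √(0.005714² + 0.008157²) = 0.009959
Seepage velocity v = K·i/n = 0.22 × 0.009959 / 0.32 = 0.006847 m/day = 2.501 m/yr.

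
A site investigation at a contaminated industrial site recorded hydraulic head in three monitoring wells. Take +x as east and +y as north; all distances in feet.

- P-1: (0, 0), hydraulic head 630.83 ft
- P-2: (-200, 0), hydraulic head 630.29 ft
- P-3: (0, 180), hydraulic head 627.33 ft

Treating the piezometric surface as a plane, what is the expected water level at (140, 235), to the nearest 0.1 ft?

626.6 ft

∂h/∂x = (630.29 − 630.83) / (-200 − 0) = +0.002700
∂h/∂y = (627.33 − 630.83) / (180 − 0) = -0.01944
h(140, 235) = 630.83 + (+0.002700)·(140) + (-0.01944)·(235) = 630.83 +0.378 -4.569 = 626.639 ft.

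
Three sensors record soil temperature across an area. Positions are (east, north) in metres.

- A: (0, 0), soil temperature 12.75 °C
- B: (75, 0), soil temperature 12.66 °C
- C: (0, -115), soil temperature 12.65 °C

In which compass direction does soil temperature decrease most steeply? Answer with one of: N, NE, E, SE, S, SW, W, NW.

∂T/∂x = (12.66 − 12.75) / (75 − 0) = -0.001200
∂T/∂y = (12.65 − 12.75) / (-115 − 0) = +0.0008696
Steepest decrease is along −∇f = (+0.001200 E, -0.0008696 N) → southeast.

SE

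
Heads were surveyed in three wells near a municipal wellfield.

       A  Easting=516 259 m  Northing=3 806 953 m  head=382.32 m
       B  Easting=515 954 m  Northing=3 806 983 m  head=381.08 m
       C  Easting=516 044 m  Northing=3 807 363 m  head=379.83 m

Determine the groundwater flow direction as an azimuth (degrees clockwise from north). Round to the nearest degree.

319°

With h = a·x + b·y + c and A as origin, the differences give:
  (-305)·a + 30·b = -1.24
  (-215)·a + 410·b = -2.49
Eliminate b (×410 and ×30, subtract): -118600·a = -433.700 → a = ∂h/∂x = +0.003657
Back-substitute: b = ∂h/∂y = -0.004156.
Flow direction (−∇h) has components (-0.003657 E, +0.004156 N).
Azimuth = atan2(E, N) = atan2(-0.003657, +0.004156) = 318.7° ≈ 319°.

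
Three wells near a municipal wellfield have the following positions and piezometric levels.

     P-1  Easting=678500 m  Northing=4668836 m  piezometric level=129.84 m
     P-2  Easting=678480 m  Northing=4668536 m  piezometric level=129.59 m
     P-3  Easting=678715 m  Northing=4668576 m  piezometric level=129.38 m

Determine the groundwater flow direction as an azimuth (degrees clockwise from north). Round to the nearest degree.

131°

Three-point gradient (reference P-1): Δ to P-2 = (-20, -300, -0.25), Δ to P-3 = (215, -260, -0.46).
∂h/∂x = -0.001047, ∂h/∂y = +0.0009032 (det = 69700).
Flow direction (−∇h) has components (+0.001047 E, -0.0009032 N).
Azimuth = atan2(E, N) = atan2(+0.001047, -0.0009032) = 130.8° ≈ 131°.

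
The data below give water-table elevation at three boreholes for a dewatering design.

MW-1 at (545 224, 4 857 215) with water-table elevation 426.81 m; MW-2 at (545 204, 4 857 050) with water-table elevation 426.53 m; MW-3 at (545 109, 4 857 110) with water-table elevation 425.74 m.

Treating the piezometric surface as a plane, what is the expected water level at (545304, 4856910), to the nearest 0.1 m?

427.3 m

Differences from MW-1: to MW-2 (Δx, Δy, Δh) = (-20, -165, -0.28); to MW-3 = (-115, -105, -1.07).
Solve a·Δx + b·Δy = Δh: det = (-20)·(-105) − (-115)·(-165) = -16875.
∂h/∂x = [(-0.28)·(-105) − (-1.07)·(-165)] / -16875 = +0.008720
∂h/∂y = [(-20)·(-1.07) − (-115)·(-0.28)] / -16875 = +0.0006400
h(545304, 4856910) = 426.81 + (+0.008720)·(80) + (+0.0006400)·(-305) = 426.81 +0.698 -0.195 = 427.312 m.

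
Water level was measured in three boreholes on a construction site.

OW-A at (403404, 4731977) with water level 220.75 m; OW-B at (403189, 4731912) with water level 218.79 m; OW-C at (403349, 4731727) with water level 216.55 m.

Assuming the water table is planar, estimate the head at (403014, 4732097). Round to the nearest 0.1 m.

Differences from OW-A: to OW-B (Δx, Δy, Δh) = (-215, -65, -1.96); to OW-C = (-55, -250, -4.20).
Solve a·Δx + b·Δy = Δh: det = (-215)·(-250) − (-55)·(-65) = 50175.
∂h/∂x = [(-1.96)·(-250) − (-4.20)·(-65)] / 50175 = +0.004325
∂h/∂y = [(-215)·(-4.20) − (-55)·(-1.96)] / 50175 = +0.01585
h(403014, 4732097) = 220.75 + (+0.004325)·(-390) + (+0.01585)·(120) = 220.75 -1.687 +1.902 = 220.965 m.

221.0 m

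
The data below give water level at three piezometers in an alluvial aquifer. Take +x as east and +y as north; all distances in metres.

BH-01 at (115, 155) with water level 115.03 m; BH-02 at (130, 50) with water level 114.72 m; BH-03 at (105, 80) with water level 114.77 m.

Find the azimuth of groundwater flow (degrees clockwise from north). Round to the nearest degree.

210°

Taking BH-01 as reference: BH-02−BH-01 = (15, -105, -0.31); BH-03−BH-01 = (-10, -75, -0.26).
Solve a·Δx + b·Δy = Δh: det = 15·(-75) − (-10)·(-105) = -2175.
∂h/∂x = [(-0.31)·(-75) − (-0.26)·(-105)] / -2175 = +0.001862
∂h/∂y = [15·(-0.26) − (-10)·(-0.31)] / -2175 = +0.003218
Flow direction (−∇h) has components (-0.001862 E, -0.003218 N).
Azimuth = atan2(E, N) = atan2(-0.001862, -0.003218) = 210.1° ≈ 210°.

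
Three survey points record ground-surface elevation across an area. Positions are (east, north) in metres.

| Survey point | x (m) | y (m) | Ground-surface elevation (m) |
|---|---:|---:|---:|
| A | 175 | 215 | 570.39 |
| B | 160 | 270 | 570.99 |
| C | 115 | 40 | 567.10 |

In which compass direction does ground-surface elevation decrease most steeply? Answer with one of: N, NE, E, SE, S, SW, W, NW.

SW

Taking A as reference: B−A = (-15, 55, +0.60); C−A = (-60, -175, -3.29).
Determinant of the coordinate differences = (-15)·(-175) − (-60)·55 = 5925.
∂z/∂x = [(+0.60)·(-175) − (-3.29)·55] / 5925 = +0.01282
∂z/∂y = [(-15)·(-3.29) − (-60)·(+0.60)] / 5925 = +0.01441
Steepest decrease is along −∇f = (-0.01282 E, -0.01441 N) → southwest.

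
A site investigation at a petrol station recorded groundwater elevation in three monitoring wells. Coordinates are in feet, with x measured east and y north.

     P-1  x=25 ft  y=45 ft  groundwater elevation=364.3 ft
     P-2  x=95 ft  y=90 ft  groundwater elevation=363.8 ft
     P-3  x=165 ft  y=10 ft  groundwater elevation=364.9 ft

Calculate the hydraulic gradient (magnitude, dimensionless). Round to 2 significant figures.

0.013

Taking P-1 as reference: P-2−P-1 = (70, 45, -0.5); P-3−P-1 = (140, -35, +0.6).
Solve a·Δx + b·Δy = Δh: det = 70·(-35) − 140·45 = -8750.
∂h/∂x = [(-0.5)·(-35) − (+0.6)·45] / -8750 = +0.001086
∂h/∂y = [70·(+0.6) − 140·(-0.5)] / -8750 = -0.01280
|∇h| = √(0.001086² + -0.01280²) = 0.01285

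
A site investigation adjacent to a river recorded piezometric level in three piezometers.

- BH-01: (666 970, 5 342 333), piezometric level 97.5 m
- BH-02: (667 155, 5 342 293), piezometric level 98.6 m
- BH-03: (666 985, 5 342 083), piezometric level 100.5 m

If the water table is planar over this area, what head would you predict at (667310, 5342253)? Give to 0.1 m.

99.6 m

Differences from BH-01: to BH-02 (Δx, Δy, Δh) = (185, -40, +1.1); to BH-03 = (15, -250, +3.0).
Solve a·Δx + b·Δy = Δh: det = 185·(-250) − 15·(-40) = -45650.
∂h/∂x = [(+1.1)·(-250) − (+3.0)·(-40)] / -45650 = +0.003395
∂h/∂y = [185·(+3.0) − 15·(+1.1)] / -45650 = -0.01180
h(667310, 5342253) = 97.5 + (+0.003395)·(340) + (-0.01180)·(-80) = 97.5 +1.154 +0.944 = 99.598 m.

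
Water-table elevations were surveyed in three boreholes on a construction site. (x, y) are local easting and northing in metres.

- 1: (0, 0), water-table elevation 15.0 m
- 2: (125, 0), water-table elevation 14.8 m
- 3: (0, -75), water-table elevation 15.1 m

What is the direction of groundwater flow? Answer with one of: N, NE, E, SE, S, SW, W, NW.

NE

∂h/∂x = (14.8 − 15.0) / (125 − 0) = -0.001600
∂h/∂y = (15.1 − 15.0) / (-75 − 0) = -0.001333
Flow = −∇h = (+0.001600 east, +0.001333 north), which points northeast.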